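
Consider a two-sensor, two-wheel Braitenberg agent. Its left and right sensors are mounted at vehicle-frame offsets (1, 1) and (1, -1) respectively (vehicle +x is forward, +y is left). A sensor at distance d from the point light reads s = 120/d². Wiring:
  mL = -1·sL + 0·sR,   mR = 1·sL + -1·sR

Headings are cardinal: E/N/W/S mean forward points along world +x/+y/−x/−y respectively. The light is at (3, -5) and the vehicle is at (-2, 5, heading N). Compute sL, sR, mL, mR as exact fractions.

120/157 120/137 -120/157 -2400/21509

left sensor world pos  = (-3, 6); dL² = 157
right sensor world pos = (-1, 6); dR² = 137
sL = 120/157 = 120/157
sR = 120/137 = 120/137
mL = -1·sL + 0·sR = -120/157
mR = 1·sL + -1·sR = -2400/21509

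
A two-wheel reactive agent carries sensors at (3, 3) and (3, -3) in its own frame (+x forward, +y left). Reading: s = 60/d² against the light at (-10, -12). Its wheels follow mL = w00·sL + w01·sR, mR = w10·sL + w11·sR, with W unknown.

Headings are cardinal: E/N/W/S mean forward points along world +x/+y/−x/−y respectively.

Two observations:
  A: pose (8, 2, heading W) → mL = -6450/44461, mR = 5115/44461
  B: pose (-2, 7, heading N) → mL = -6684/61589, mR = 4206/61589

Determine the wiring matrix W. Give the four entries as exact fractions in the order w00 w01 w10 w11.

obs A: pose=(8,2,W) → sL=30/173, sR=30/257, mL=-6450/44461, mR=5115/44461
obs B: pose=(-2,7,N) → sL=60/509, sR=12/121, mL=-6684/61589, mR=4206/61589
sensor matrix S = [[30/173, 30/257], [60/509, 12/121]]; det S = 9413280/2738308529
solve [mL_A; mL_B] = S·[w00; w01] and [mR_A; mR_B] = S·[w10; w11]:
  w00 = -1/2, w01 = -1/2, w10 = 1, w11 = -1/2

-1/2 -1/2 1 -1/2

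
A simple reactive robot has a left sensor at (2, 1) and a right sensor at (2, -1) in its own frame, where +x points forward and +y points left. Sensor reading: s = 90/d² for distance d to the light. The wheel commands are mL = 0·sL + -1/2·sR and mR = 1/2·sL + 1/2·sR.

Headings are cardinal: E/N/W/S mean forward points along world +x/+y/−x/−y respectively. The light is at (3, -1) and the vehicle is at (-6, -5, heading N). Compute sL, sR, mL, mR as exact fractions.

45/52 45/34 -45/68 1935/1768

left sensor world pos  = (-7, -3); dL² = 104
right sensor world pos = (-5, -3); dR² = 68
sL = 90/104 = 45/52
sR = 90/68 = 45/34
mL = 0·sL + -1/2·sR = -45/68
mR = 1/2·sL + 1/2·sR = 1935/1768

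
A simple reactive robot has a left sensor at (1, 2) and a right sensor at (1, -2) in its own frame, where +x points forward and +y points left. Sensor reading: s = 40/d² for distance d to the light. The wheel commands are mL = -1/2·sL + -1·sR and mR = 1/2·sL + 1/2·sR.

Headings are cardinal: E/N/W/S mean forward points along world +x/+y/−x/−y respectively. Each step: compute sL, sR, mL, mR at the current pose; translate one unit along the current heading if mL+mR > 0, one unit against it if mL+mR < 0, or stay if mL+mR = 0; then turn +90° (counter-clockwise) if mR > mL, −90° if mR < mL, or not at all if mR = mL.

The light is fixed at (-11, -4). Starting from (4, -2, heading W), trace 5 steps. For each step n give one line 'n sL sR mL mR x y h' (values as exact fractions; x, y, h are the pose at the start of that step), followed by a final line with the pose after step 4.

0 10/49 10/53 -755/2597 510/2597 4 -2 W
1 8/65 40/197 -3388/12805 2088/12805 5 -2 S
2 20/157 4/29 -918/4553 604/4553 5 -1 E
3 8/37 8/61 -540/2257 392/2257 4 -1 N
4 10/49 10/53 -755/2597 510/2597 4 -2 W
final 5 -2 S

n=0: pose=(4,-2,W); sL=10/49, sR=10/53; mL=-755/2597, mR=510/2597; mL+mR=-5/53 → advance -1; mR−mL=1265/2597 → turn +1·90°
n=1: pose=(5,-2,S); sL=8/65, sR=40/197; mL=-3388/12805, mR=2088/12805; mL+mR=-20/197 → advance -1; mR−mL=5476/12805 → turn +1·90°
n=2: pose=(5,-1,E); sL=20/157, sR=4/29; mL=-918/4553, mR=604/4553; mL+mR=-2/29 → advance -1; mR−mL=1522/4553 → turn +1·90°
n=3: pose=(4,-1,N); sL=8/37, sR=8/61; mL=-540/2257, mR=392/2257; mL+mR=-4/61 → advance -1; mR−mL=932/2257 → turn +1·90°
n=4: pose=(4,-2,W); sL=10/49, sR=10/53; mL=-755/2597, mR=510/2597; mL+mR=-5/53 → advance -1; mR−mL=1265/2597 → turn +1·90°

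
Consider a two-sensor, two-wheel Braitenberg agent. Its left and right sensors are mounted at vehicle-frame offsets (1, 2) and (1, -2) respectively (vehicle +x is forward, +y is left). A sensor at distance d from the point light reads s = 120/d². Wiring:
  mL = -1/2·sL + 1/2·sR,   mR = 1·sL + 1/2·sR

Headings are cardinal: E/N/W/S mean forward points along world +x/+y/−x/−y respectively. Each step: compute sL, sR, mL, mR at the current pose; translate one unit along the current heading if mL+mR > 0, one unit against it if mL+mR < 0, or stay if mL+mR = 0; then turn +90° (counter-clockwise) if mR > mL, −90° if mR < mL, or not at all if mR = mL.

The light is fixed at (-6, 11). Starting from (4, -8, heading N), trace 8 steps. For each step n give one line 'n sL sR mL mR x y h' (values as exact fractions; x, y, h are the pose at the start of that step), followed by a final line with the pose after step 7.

n=0: pose=(4,-8,N); sL=30/97, sR=10/39; mL=-100/3783, mR=1655/3783; mL+mR=1555/3783 → advance +1; mR−mL=45/97 → turn +1·90°
n=1: pose=(4,-7,W); sL=120/481, sR=120/337; mL=8640/162097, mR=69300/162097; mL+mR=77940/162097 → advance +1; mR−mL=180/481 → turn +1·90°
n=2: pose=(3,-7,S); sL=60/241, sR=12/41; mL=216/9881, mR=3906/9881; mL+mR=4122/9881 → advance +1; mR−mL=90/241 → turn +1·90°
n=3: pose=(3,-8,E); sL=120/389, sR=120/541; mL=-9120/210449, mR=88260/210449; mL+mR=79140/210449 → advance +1; mR−mL=180/389 → turn +1·90°
n=4: pose=(4,-8,N); sL=30/97, sR=10/39; mL=-100/3783, mR=1655/3783; mL+mR=1555/3783 → advance +1; mR−mL=45/97 → turn +1·90°
n=5: pose=(4,-7,W); sL=120/481, sR=120/337; mL=8640/162097, mR=69300/162097; mL+mR=77940/162097 → advance +1; mR−mL=180/481 → turn +1·90°
n=6: pose=(3,-7,S); sL=60/241, sR=12/41; mL=216/9881, mR=3906/9881; mL+mR=4122/9881 → advance +1; mR−mL=90/241 → turn +1·90°
n=7: pose=(3,-8,E); sL=120/389, sR=120/541; mL=-9120/210449, mR=88260/210449; mL+mR=79140/210449 → advance +1; mR−mL=180/389 → turn +1·90°

0 30/97 10/39 -100/3783 1655/3783 4 -8 N
1 120/481 120/337 8640/162097 69300/162097 4 -7 W
2 60/241 12/41 216/9881 3906/9881 3 -7 S
3 120/389 120/541 -9120/210449 88260/210449 3 -8 E
4 30/97 10/39 -100/3783 1655/3783 4 -8 N
5 120/481 120/337 8640/162097 69300/162097 4 -7 W
6 60/241 12/41 216/9881 3906/9881 3 -7 S
7 120/389 120/541 -9120/210449 88260/210449 3 -8 E
final 4 -8 N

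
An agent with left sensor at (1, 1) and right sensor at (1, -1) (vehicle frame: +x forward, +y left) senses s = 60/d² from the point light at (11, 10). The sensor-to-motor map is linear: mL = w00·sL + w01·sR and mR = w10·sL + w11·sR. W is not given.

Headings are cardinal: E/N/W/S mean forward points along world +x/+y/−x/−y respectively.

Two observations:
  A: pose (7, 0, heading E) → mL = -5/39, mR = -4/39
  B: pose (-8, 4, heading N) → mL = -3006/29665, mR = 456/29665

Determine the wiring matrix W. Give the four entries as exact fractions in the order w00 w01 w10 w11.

1/2 -1 -1/2 1/2

obs A: pose=(7,0,E) → sL=2/3, sR=6/13, mL=-5/39, mR=-4/39
obs B: pose=(-8,4,N) → sL=12/85, sR=60/349, mL=-3006/29665, mR=456/29665
sensor matrix S = [[2/3, 6/13], [12/85, 60/349]]; det S = 19072/385645
solve [mL_A; mL_B] = S·[w00; w01] and [mR_A; mR_B] = S·[w10; w11]:
  w00 = 1/2, w01 = -1, w10 = -1/2, w11 = 1/2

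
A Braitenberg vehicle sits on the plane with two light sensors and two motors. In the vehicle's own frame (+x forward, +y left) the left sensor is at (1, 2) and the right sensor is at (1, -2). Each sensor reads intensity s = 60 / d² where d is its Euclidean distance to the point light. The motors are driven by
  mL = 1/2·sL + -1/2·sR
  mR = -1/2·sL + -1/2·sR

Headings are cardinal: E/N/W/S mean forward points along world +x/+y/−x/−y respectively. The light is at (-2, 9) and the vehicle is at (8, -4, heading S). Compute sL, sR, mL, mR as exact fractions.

left sensor world pos  = (10, -5); dL² = 340
right sensor world pos = (6, -5); dR² = 260
sL = 60/340 = 3/17
sR = 60/260 = 3/13
mL = 1/2·sL + -1/2·sR = -6/221
mR = -1/2·sL + -1/2·sR = -45/221

3/17 3/13 -6/221 -45/221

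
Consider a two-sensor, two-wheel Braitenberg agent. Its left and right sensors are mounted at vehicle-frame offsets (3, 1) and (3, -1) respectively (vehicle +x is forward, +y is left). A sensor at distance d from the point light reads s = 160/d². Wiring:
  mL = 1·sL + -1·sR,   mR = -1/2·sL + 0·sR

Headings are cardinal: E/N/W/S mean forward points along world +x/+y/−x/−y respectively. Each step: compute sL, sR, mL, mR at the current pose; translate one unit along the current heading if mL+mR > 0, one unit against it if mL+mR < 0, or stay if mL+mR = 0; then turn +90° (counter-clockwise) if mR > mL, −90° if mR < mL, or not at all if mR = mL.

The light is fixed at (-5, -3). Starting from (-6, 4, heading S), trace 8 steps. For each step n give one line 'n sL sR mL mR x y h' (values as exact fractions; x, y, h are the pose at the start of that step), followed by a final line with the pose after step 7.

n=0: pose=(-6,4,S); sL=10, sR=8; mL=2, mR=-5; mL+mR=-3 → advance -1; mR−mL=-7 → turn -1·90°
n=1: pose=(-6,5,W); sL=32/13, sR=160/97; mL=1024/1261, mR=-16/13; mL+mR=-528/1261 → advance -1; mR−mL=-2576/1261 → turn -1·90°
n=2: pose=(-5,5,N); sL=80/61, sR=80/61; mL=0, mR=-40/61; mL+mR=-40/61 → advance -1; mR−mL=-40/61 → turn -1·90°
n=3: pose=(-5,4,E); sL=160/73, sR=32/9; mL=-896/657, mR=-80/73; mL+mR=-1616/657 → advance -1; mR−mL=176/657 → turn +1·90°
n=4: pose=(-6,4,N); sL=20/13, sR=8/5; mL=-4/65, mR=-10/13; mL+mR=-54/65 → advance -1; mR−mL=-46/65 → turn -1·90°
n=5: pose=(-6,3,E); sL=160/53, sR=160/29; mL=-3840/1537, mR=-80/53; mL+mR=-6160/1537 → advance -1; mR−mL=1520/1537 → turn +1·90°
n=6: pose=(-7,3,N); sL=16/9, sR=80/41; mL=-64/369, mR=-8/9; mL+mR=-392/369 → advance -1; mR−mL=-88/123 → turn -1·90°
n=7: pose=(-7,2,E); sL=160/37, sR=160/17; mL=-3200/629, mR=-80/37; mL+mR=-4560/629 → advance -1; mR−mL=1840/629 → turn +1·90°

0 10 8 2 -5 -6 4 S
1 32/13 160/97 1024/1261 -16/13 -6 5 W
2 80/61 80/61 0 -40/61 -5 5 N
3 160/73 32/9 -896/657 -80/73 -5 4 E
4 20/13 8/5 -4/65 -10/13 -6 4 N
5 160/53 160/29 -3840/1537 -80/53 -6 3 E
6 16/9 80/41 -64/369 -8/9 -7 3 N
7 160/37 160/17 -3200/629 -80/37 -7 2 E
final -8 2 N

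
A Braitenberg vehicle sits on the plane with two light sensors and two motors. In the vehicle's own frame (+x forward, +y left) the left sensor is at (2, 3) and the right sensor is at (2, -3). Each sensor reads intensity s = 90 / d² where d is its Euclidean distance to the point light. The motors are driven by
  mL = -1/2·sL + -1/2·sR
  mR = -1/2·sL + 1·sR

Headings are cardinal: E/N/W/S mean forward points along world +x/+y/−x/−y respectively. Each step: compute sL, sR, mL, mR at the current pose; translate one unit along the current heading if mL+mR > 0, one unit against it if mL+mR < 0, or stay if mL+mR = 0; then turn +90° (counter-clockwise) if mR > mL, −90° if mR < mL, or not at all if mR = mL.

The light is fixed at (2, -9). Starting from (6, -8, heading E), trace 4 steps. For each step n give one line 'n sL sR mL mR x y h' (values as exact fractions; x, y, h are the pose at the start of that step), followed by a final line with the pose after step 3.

n=0: pose=(6,-8,E); sL=45/26, sR=9/4; mL=-207/104, mR=18/13; mL+mR=-63/104 → advance -1; mR−mL=27/8 → turn +1·90°
n=1: pose=(5,-8,N); sL=10, sR=2; mL=-6, mR=-3; mL+mR=-9 → advance -1; mR−mL=3 → turn +1·90°
n=2: pose=(5,-9,W); sL=9, sR=9; mL=-9, mR=9/2; mL+mR=-9/2 → advance -1; mR−mL=27/2 → turn +1·90°
n=3: pose=(6,-9,S); sL=90/53, sR=18; mL=-522/53, mR=909/53; mL+mR=387/53 → advance +1; mR−mL=27 → turn +1·90°

0 45/26 9/4 -207/104 18/13 6 -8 E
1 10 2 -6 -3 5 -8 N
2 9 9 -9 9/2 5 -9 W
3 90/53 18 -522/53 909/53 6 -9 S
final 6 -10 E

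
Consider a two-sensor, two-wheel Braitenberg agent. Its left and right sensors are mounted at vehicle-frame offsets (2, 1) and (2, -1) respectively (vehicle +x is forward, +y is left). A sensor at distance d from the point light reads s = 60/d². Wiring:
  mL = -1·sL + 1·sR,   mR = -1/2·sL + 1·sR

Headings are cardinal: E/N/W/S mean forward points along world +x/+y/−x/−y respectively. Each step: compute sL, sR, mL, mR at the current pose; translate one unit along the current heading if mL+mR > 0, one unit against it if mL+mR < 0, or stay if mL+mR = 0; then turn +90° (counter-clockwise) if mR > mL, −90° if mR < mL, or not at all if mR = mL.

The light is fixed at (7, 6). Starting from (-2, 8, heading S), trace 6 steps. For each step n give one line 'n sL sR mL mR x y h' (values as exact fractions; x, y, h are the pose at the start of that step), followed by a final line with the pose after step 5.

n=0: pose=(-2,8,S); sL=15/16, sR=3/5; mL=-27/80, mR=21/160; mL+mR=-33/160 → advance -1; mR−mL=15/32 → turn +1·90°
n=1: pose=(-2,9,E); sL=12/13, sR=60/53; mL=144/689, mR=462/689; mL+mR=606/689 → advance +1; mR−mL=6/13 → turn +1·90°
n=2: pose=(-1,9,N); sL=30/53, sR=30/37; mL=480/1961, mR=1035/1961; mL+mR=1515/1961 → advance +1; mR−mL=15/53 → turn +1·90°
n=3: pose=(-1,10,W); sL=60/109, sR=12/25; mL=-192/2725, mR=558/2725; mL+mR=366/2725 → advance +1; mR−mL=30/109 → turn +1·90°
n=4: pose=(-2,10,S); sL=15/17, sR=15/26; mL=-135/442, mR=30/221; mL+mR=-75/442 → advance -1; mR−mL=15/34 → turn +1·90°
n=5: pose=(-2,11,E); sL=12/17, sR=12/13; mL=48/221, mR=126/221; mL+mR=174/221 → advance +1; mR−mL=6/17 → turn +1·90°

0 15/16 3/5 -27/80 21/160 -2 8 S
1 12/13 60/53 144/689 462/689 -2 9 E
2 30/53 30/37 480/1961 1035/1961 -1 9 N
3 60/109 12/25 -192/2725 558/2725 -1 10 W
4 15/17 15/26 -135/442 30/221 -2 10 S
5 12/17 12/13 48/221 126/221 -2 11 E
final -1 11 N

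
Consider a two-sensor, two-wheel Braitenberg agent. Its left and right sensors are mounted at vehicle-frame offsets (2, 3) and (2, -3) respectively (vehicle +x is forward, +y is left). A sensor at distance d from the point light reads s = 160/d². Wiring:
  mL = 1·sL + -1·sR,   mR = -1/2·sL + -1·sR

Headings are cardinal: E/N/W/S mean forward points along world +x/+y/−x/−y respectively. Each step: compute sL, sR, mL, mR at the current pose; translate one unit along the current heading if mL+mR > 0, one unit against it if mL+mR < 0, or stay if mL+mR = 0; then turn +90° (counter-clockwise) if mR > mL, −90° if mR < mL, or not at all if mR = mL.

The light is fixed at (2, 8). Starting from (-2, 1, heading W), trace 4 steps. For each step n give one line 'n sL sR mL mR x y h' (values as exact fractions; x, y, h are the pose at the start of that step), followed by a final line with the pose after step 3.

n=0: pose=(-2,1,W); sL=20/17, sR=40/13; mL=-420/221, mR=-810/221; mL+mR=-1230/221 → advance -1; mR−mL=-30/17 → turn -1·90°
n=1: pose=(-1,1,N); sL=160/61, sR=32/5; mL=-1152/305, mR=-2352/305; mL+mR=-3504/305 → advance -1; mR−mL=-240/61 → turn -1·90°
n=2: pose=(-1,0,E); sL=80/13, sR=80/61; mL=3840/793, mR=-3480/793; mL+mR=360/793 → advance +1; mR−mL=-120/13 → turn -1·90°
n=3: pose=(0,0,S); sL=160/101, sR=32/25; mL=768/2525, mR=-5232/2525; mL+mR=-4464/2525 → advance -1; mR−mL=-240/101 → turn -1·90°

0 20/17 40/13 -420/221 -810/221 -2 1 W
1 160/61 32/5 -1152/305 -2352/305 -1 1 N
2 80/13 80/61 3840/793 -3480/793 -1 0 E
3 160/101 32/25 768/2525 -5232/2525 0 0 S
final 0 1 W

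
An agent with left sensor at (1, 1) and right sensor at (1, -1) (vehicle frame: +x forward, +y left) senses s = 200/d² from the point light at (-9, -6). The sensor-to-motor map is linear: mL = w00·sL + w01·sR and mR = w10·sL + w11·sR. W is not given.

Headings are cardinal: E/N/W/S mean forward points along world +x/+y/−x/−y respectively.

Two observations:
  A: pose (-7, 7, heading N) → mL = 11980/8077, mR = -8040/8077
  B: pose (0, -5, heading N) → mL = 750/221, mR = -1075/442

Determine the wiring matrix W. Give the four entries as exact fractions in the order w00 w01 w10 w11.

obs A: pose=(-7,7,N) → sL=200/197, sR=40/41, mL=11980/8077, mR=-8040/8077
obs B: pose=(0,-5,N) → sL=50/17, sR=25/13, mL=750/221, mR=-1075/442
sensor matrix S = [[200/197, 40/41], [50/17, 25/13]]; det S = -1637000/1785017
solve [mL_A; mL_B] = S·[w00; w01] and [mR_A; mR_B] = S·[w10; w11]:
  w00 = 1/2, w01 = 1, w10 = -1/2, w11 = -1/2

1/2 1 -1/2 -1/2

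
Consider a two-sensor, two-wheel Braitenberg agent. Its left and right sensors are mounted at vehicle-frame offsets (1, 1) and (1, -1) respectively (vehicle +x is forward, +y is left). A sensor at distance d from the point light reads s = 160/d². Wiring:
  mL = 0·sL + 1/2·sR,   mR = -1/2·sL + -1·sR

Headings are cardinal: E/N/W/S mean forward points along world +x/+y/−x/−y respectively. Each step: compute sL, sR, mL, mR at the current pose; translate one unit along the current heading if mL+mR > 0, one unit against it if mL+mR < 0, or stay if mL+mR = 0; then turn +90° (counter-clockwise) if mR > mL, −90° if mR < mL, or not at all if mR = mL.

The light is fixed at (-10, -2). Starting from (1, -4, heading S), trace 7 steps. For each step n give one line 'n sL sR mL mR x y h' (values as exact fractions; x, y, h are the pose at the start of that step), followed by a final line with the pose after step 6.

0 160/153 160/109 80/109 -33200/16677 1 -4 S
1 20/13 8/5 4/5 -154/65 1 -3 W
2 160/121 160/169 80/169 -32880/20449 2 -3 N
3 16/17 80/89 40/89 -2072/1513 2 -4 E
4 160/153 160/109 80/109 -33200/16677 1 -4 S
5 20/13 8/5 4/5 -154/65 1 -3 W
6 160/121 160/169 80/169 -32880/20449 2 -3 N
final 2 -4 E

n=0: pose=(1,-4,S); sL=160/153, sR=160/109; mL=80/109, mR=-33200/16677; mL+mR=-20960/16677 → advance -1; mR−mL=-45440/16677 → turn -1·90°
n=1: pose=(1,-3,W); sL=20/13, sR=8/5; mL=4/5, mR=-154/65; mL+mR=-102/65 → advance -1; mR−mL=-206/65 → turn -1·90°
n=2: pose=(2,-3,N); sL=160/121, sR=160/169; mL=80/169, mR=-32880/20449; mL+mR=-23200/20449 → advance -1; mR−mL=-42560/20449 → turn -1·90°
n=3: pose=(2,-4,E); sL=16/17, sR=80/89; mL=40/89, mR=-2072/1513; mL+mR=-1392/1513 → advance -1; mR−mL=-2752/1513 → turn -1·90°
n=4: pose=(1,-4,S); sL=160/153, sR=160/109; mL=80/109, mR=-33200/16677; mL+mR=-20960/16677 → advance -1; mR−mL=-45440/16677 → turn -1·90°
n=5: pose=(1,-3,W); sL=20/13, sR=8/5; mL=4/5, mR=-154/65; mL+mR=-102/65 → advance -1; mR−mL=-206/65 → turn -1·90°
n=6: pose=(2,-3,N); sL=160/121, sR=160/169; mL=80/169, mR=-32880/20449; mL+mR=-23200/20449 → advance -1; mR−mL=-42560/20449 → turn -1·90°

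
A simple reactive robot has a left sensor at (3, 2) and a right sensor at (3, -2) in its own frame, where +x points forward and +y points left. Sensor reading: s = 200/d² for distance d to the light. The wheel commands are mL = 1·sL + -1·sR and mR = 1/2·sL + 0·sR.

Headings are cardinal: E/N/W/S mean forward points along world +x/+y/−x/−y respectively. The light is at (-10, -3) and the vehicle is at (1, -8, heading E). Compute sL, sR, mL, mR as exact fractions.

left sensor world pos  = (4, -6); dL² = 205
right sensor world pos = (4, -10); dR² = 245
sL = 200/205 = 40/41
sR = 200/245 = 40/49
mL = 1·sL + -1·sR = 320/2009
mR = 1/2·sL + 0·sR = 20/41

40/41 40/49 320/2009 20/41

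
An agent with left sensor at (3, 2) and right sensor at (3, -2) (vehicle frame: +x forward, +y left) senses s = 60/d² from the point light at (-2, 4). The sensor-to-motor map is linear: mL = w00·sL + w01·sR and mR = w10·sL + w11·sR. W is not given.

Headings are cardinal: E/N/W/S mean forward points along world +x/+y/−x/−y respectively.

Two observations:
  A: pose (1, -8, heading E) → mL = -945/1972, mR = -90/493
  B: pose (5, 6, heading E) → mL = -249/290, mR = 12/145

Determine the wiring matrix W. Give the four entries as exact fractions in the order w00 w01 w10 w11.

obs A: pose=(1,-8,E) → sL=15/34, sR=15/58, mL=-945/1972, mR=-90/493
obs B: pose=(5,6,E) → sL=15/29, sR=3/5, mL=-249/290, mR=12/145
sensor matrix S = [[15/34, 15/58], [15/29, 3/5]]; det S = 1872/14297
solve [mL_A; mL_B] = S·[w00; w01] and [mR_A; mR_B] = S·[w10; w11]:
  w00 = -1/2, w01 = -1, w10 = -1, w11 = 1

-1/2 -1 -1 1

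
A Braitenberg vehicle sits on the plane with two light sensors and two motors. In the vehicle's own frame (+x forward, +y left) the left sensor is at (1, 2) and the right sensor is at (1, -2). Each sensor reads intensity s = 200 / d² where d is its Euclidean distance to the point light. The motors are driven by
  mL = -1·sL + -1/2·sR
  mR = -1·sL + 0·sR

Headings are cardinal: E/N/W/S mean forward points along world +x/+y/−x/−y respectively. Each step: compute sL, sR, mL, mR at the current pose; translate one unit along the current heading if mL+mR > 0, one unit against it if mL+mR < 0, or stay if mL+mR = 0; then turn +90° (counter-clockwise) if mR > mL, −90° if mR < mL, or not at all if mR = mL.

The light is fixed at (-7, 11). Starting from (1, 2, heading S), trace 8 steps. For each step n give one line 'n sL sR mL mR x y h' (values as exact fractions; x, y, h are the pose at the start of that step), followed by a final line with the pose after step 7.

n=0: pose=(1,2,S); sL=1, sR=25/17; mL=-59/34, mR=-1; mL+mR=-93/34 → advance -1; mR−mL=25/34 → turn +1·90°
n=1: pose=(1,3,E); sL=200/117, sR=200/181; mL=-47900/21177, mR=-200/117; mL+mR=-84100/21177 → advance -1; mR−mL=100/181 → turn +1·90°
n=2: pose=(0,3,N); sL=100/37, sR=20/13; mL=-1670/481, mR=-100/37; mL+mR=-2970/481 → advance -1; mR−mL=10/13 → turn +1·90°
n=3: pose=(0,2,W); sL=200/157, sR=40/17; mL=-6540/2669, mR=-200/157; mL+mR=-9940/2669 → advance -1; mR−mL=20/17 → turn +1·90°
n=4: pose=(1,2,S); sL=1, sR=25/17; mL=-59/34, mR=-1; mL+mR=-93/34 → advance -1; mR−mL=25/34 → turn +1·90°
n=5: pose=(1,3,E); sL=200/117, sR=200/181; mL=-47900/21177, mR=-200/117; mL+mR=-84100/21177 → advance -1; mR−mL=100/181 → turn +1·90°
n=6: pose=(0,3,N); sL=100/37, sR=20/13; mL=-1670/481, mR=-100/37; mL+mR=-2970/481 → advance -1; mR−mL=10/13 → turn +1·90°
n=7: pose=(0,2,W); sL=200/157, sR=40/17; mL=-6540/2669, mR=-200/157; mL+mR=-9940/2669 → advance -1; mR−mL=20/17 → turn +1·90°

0 1 25/17 -59/34 -1 1 2 S
1 200/117 200/181 -47900/21177 -200/117 1 3 E
2 100/37 20/13 -1670/481 -100/37 0 3 N
3 200/157 40/17 -6540/2669 -200/157 0 2 W
4 1 25/17 -59/34 -1 1 2 S
5 200/117 200/181 -47900/21177 -200/117 1 3 E
6 100/37 20/13 -1670/481 -100/37 0 3 N
7 200/157 40/17 -6540/2669 -200/157 0 2 W
final 1 2 S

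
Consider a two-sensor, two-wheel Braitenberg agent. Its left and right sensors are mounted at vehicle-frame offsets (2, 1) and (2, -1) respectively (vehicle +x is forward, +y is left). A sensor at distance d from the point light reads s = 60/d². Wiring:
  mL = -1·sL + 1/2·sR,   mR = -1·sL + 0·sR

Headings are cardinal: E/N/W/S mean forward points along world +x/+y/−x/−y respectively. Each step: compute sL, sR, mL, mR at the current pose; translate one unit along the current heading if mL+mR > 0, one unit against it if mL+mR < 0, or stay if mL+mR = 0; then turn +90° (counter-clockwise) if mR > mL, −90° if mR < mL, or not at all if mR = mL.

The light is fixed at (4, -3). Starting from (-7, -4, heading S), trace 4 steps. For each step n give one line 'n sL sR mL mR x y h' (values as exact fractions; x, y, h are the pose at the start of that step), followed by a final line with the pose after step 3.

0 60/109 20/51 -1970/5559 -60/109 -7 -4 S
1 6/17 6/17 -3/17 -6/17 -7 -3 W
2 12/25 12/17 -54/425 -12/25 -6 -3 N
3 15/16 15/17 -135/272 -15/16 -6 -4 E
final -7 -4 S

n=0: pose=(-7,-4,S); sL=60/109, sR=20/51; mL=-1970/5559, mR=-60/109; mL+mR=-5030/5559 → advance -1; mR−mL=-10/51 → turn -1·90°
n=1: pose=(-7,-3,W); sL=6/17, sR=6/17; mL=-3/17, mR=-6/17; mL+mR=-9/17 → advance -1; mR−mL=-3/17 → turn -1·90°
n=2: pose=(-6,-3,N); sL=12/25, sR=12/17; mL=-54/425, mR=-12/25; mL+mR=-258/425 → advance -1; mR−mL=-6/17 → turn -1·90°
n=3: pose=(-6,-4,E); sL=15/16, sR=15/17; mL=-135/272, mR=-15/16; mL+mR=-195/136 → advance -1; mR−mL=-15/34 → turn -1·90°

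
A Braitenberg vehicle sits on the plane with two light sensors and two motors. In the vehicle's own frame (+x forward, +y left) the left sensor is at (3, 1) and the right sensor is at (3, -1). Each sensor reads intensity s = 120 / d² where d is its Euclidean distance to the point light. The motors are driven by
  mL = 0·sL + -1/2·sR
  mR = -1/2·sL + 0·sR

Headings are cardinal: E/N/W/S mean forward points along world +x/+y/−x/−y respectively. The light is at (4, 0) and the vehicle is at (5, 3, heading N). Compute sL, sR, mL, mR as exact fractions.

left sensor world pos  = (4, 6); dL² = 36
right sensor world pos = (6, 6); dR² = 40
sL = 120/36 = 10/3
sR = 120/40 = 3
mL = 0·sL + -1/2·sR = -3/2
mR = -1/2·sL + 0·sR = -5/3

10/3 3 -3/2 -5/3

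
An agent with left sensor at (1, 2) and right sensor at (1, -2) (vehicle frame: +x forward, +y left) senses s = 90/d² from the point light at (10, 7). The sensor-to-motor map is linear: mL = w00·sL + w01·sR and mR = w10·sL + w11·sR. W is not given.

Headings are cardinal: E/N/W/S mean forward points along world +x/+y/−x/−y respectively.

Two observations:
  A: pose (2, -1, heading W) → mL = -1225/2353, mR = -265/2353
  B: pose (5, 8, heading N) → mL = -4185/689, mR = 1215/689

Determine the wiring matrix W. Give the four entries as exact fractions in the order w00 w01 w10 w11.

obs A: pose=(2,-1,W) → sL=90/181, sR=10/13, mL=-1225/2353, mR=-265/2353
obs B: pose=(5,8,N) → sL=90/53, sR=90/13, mL=-4185/689, mR=1215/689
sensor matrix S = [[90/181, 10/13], [90/53, 90/13]]; det S = 266400/124709
solve [mL_A; mL_B] = S·[w00; w01] and [mR_A; mR_B] = S·[w10; w11]:
  w00 = 1/2, w01 = -1, w10 = -1, w11 = 1/2

1/2 -1 -1 1/2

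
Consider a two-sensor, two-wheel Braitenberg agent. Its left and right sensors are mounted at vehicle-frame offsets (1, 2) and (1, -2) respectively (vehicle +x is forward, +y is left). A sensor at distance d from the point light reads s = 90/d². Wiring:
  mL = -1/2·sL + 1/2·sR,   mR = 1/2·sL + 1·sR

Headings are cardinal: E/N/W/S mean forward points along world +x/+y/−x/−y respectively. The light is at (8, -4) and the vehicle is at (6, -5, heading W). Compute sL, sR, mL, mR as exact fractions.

5 9 2 23/2

left sensor world pos  = (5, -7); dL² = 18
right sensor world pos = (5, -3); dR² = 10
sL = 90/18 = 5
sR = 90/10 = 9
mL = -1/2·sL + 1/2·sR = 2
mR = 1/2·sL + 1·sR = 23/2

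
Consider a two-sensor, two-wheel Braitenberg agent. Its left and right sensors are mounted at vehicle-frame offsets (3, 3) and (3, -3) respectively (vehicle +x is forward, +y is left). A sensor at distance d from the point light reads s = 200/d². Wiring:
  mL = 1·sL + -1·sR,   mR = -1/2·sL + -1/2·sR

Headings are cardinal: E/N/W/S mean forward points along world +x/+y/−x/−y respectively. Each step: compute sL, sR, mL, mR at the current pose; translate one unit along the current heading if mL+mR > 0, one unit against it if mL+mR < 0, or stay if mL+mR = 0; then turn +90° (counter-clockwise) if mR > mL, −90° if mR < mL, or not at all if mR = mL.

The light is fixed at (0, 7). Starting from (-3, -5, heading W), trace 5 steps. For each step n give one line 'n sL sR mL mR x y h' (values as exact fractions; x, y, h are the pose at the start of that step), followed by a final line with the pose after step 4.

n=0: pose=(-3,-5,W); sL=200/261, sR=200/117; mL=-3200/3393, mR=-1400/1131; mL+mR=-7400/3393 → advance -1; mR−mL=-1000/3393 → turn -1·90°
n=1: pose=(-2,-5,N); sL=100/53, sR=100/41; mL=-1200/2173, mR=-4700/2173; mL+mR=-5900/2173 → advance -1; mR−mL=-3500/2173 → turn -1·90°
n=2: pose=(-2,-6,E); sL=200/101, sR=200/257; mL=31200/25957, mR=-35800/25957; mL+mR=-4600/25957 → advance -1; mR−mL=-67000/25957 → turn -1·90°
n=3: pose=(-3,-6,S); sL=25/32, sR=50/73; mL=225/2336, mR=-3425/4672; mL+mR=-2975/4672 → advance -1; mR−mL=-3875/4672 → turn -1·90°
n=4: pose=(-3,-5,W); sL=200/261, sR=200/117; mL=-3200/3393, mR=-1400/1131; mL+mR=-7400/3393 → advance -1; mR−mL=-1000/3393 → turn -1·90°

0 200/261 200/117 -3200/3393 -1400/1131 -3 -5 W
1 100/53 100/41 -1200/2173 -4700/2173 -2 -5 N
2 200/101 200/257 31200/25957 -35800/25957 -2 -6 E
3 25/32 50/73 225/2336 -3425/4672 -3 -6 S
4 200/261 200/117 -3200/3393 -1400/1131 -3 -5 W
final -2 -5 N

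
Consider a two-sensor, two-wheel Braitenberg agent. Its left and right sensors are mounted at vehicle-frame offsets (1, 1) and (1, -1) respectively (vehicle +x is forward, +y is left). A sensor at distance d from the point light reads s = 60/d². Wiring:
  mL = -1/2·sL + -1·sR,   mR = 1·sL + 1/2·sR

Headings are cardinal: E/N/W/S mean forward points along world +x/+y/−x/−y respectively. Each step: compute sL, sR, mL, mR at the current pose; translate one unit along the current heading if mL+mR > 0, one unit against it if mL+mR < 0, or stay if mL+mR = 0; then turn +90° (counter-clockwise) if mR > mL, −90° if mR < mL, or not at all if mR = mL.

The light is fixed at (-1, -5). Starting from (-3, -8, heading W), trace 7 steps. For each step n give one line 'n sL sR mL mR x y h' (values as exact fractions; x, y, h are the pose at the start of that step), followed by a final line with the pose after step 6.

n=0: pose=(-3,-8,W); sL=12/5, sR=60/13; mL=-378/65, mR=306/65; mL+mR=-72/65 → advance -1; mR−mL=684/65 → turn +1·90°
n=1: pose=(-2,-8,S); sL=15/4, sR=3; mL=-39/8, mR=21/4; mL+mR=3/8 → advance +1; mR−mL=81/8 → turn +1·90°
n=2: pose=(-2,-9,E); sL=20/3, sR=12/5; mL=-86/15, mR=118/15; mL+mR=32/15 → advance +1; mR−mL=68/5 → turn +1·90°
n=3: pose=(-1,-9,N); sL=6, sR=6; mL=-9, mR=9; mL+mR=0 → advance +0; mR−mL=18 → turn +1·90°
n=4: pose=(-1,-9,W); sL=30/13, sR=6; mL=-93/13, mR=69/13; mL+mR=-24/13 → advance -1; mR−mL=162/13 → turn +1·90°
n=5: pose=(0,-9,S); sL=60/29, sR=12/5; mL=-498/145, mR=474/145; mL+mR=-24/145 → advance -1; mR−mL=972/145 → turn +1·90°
n=6: pose=(0,-8,E); sL=15/2, sR=3; mL=-27/4, mR=9; mL+mR=9/4 → advance +1; mR−mL=63/4 → turn +1·90°

0 12/5 60/13 -378/65 306/65 -3 -8 W
1 15/4 3 -39/8 21/4 -2 -8 S
2 20/3 12/5 -86/15 118/15 -2 -9 E
3 6 6 -9 9 -1 -9 N
4 30/13 6 -93/13 69/13 -1 -9 W
5 60/29 12/5 -498/145 474/145 0 -9 S
6 15/2 3 -27/4 9 0 -8 E
final 1 -8 N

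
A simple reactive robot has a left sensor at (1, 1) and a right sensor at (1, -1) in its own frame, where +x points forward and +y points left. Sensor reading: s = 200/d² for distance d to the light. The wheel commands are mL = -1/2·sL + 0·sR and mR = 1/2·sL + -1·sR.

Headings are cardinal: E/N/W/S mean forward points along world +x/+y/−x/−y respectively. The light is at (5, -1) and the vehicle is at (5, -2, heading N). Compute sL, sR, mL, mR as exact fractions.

200 200 -100 -100

left sensor world pos  = (4, -1); dL² = 1
right sensor world pos = (6, -1); dR² = 1
sL = 200/1 = 200
sR = 200/1 = 200
mL = -1/2·sL + 0·sR = -100
mR = 1/2·sL + -1·sR = -100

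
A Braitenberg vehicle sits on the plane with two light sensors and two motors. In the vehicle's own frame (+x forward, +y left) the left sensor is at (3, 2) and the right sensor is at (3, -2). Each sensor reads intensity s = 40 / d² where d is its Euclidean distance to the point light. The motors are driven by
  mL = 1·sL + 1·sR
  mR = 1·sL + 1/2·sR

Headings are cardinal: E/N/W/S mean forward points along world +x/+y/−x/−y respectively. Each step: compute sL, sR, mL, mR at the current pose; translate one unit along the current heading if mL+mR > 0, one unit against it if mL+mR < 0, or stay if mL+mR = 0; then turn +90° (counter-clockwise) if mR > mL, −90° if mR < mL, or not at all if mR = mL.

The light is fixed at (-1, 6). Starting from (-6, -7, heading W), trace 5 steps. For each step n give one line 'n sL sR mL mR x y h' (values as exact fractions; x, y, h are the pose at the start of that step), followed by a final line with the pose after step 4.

0 40/289 8/37 3792/10693 2636/10693 -6 -7 W
1 10/41 10/29 700/1189 495/1189 -7 -7 N
2 40/109 8/41 2512/4469 2076/4469 -7 -6 E
3 20/117 20/137 5080/16029 3910/16029 -6 -6 S
4 40/289 8/37 3792/10693 2636/10693 -6 -7 W
final -7 -7 N

n=0: pose=(-6,-7,W); sL=40/289, sR=8/37; mL=3792/10693, mR=2636/10693; mL+mR=6428/10693 → advance +1; mR−mL=-4/37 → turn -1·90°
n=1: pose=(-7,-7,N); sL=10/41, sR=10/29; mL=700/1189, mR=495/1189; mL+mR=1195/1189 → advance +1; mR−mL=-5/29 → turn -1·90°
n=2: pose=(-7,-6,E); sL=40/109, sR=8/41; mL=2512/4469, mR=2076/4469; mL+mR=4588/4469 → advance +1; mR−mL=-4/41 → turn -1·90°
n=3: pose=(-6,-6,S); sL=20/117, sR=20/137; mL=5080/16029, mR=3910/16029; mL+mR=8990/16029 → advance +1; mR−mL=-10/137 → turn -1·90°
n=4: pose=(-6,-7,W); sL=40/289, sR=8/37; mL=3792/10693, mR=2636/10693; mL+mR=6428/10693 → advance +1; mR−mL=-4/37 → turn -1·90°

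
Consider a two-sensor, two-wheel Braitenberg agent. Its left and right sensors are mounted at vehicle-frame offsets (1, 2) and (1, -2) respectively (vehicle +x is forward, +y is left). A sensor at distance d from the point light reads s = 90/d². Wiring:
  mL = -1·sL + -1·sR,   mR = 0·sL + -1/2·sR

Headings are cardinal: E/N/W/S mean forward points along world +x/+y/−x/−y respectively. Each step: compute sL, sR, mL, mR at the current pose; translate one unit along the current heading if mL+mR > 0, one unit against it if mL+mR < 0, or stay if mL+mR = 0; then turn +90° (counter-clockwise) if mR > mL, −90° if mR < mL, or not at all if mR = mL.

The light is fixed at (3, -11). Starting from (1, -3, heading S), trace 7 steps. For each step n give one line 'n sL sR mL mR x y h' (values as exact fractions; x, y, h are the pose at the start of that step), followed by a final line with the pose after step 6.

n=0: pose=(1,-3,S); sL=90/49, sR=18/13; mL=-2052/637, mR=-9/13; mL+mR=-2493/637 → advance -1; mR−mL=1611/637 → turn +1·90°
n=1: pose=(1,-2,E); sL=45/61, sR=9/5; mL=-774/305, mR=-9/10; mL+mR=-2097/610 → advance -1; mR−mL=999/610 → turn +1·90°
n=2: pose=(0,-2,N); sL=18/25, sR=90/101; mL=-4068/2525, mR=-45/101; mL+mR=-5193/2525 → advance -1; mR−mL=2943/2525 → turn +1·90°
n=3: pose=(0,-3,W); sL=45/26, sR=45/58; mL=-945/377, mR=-45/116; mL+mR=-4365/1508 → advance -1; mR−mL=3195/1508 → turn +1·90°
n=4: pose=(1,-3,S); sL=90/49, sR=18/13; mL=-2052/637, mR=-9/13; mL+mR=-2493/637 → advance -1; mR−mL=1611/637 → turn +1·90°
n=5: pose=(1,-2,E); sL=45/61, sR=9/5; mL=-774/305, mR=-9/10; mL+mR=-2097/610 → advance -1; mR−mL=999/610 → turn +1·90°
n=6: pose=(0,-2,N); sL=18/25, sR=90/101; mL=-4068/2525, mR=-45/101; mL+mR=-5193/2525 → advance -1; mR−mL=2943/2525 → turn +1·90°

0 90/49 18/13 -2052/637 -9/13 1 -3 S
1 45/61 9/5 -774/305 -9/10 1 -2 E
2 18/25 90/101 -4068/2525 -45/101 0 -2 N
3 45/26 45/58 -945/377 -45/116 0 -3 W
4 90/49 18/13 -2052/637 -9/13 1 -3 S
5 45/61 9/5 -774/305 -9/10 1 -2 E
6 18/25 90/101 -4068/2525 -45/101 0 -2 N
final 0 -3 W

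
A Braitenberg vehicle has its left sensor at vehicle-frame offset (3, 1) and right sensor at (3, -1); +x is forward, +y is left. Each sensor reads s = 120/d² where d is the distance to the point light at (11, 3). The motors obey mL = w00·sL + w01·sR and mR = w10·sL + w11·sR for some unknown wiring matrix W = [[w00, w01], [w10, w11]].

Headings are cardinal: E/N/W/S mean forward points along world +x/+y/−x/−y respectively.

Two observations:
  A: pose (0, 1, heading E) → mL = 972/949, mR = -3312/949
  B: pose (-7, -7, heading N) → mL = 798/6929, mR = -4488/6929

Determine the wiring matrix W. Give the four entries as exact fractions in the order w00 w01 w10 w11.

obs A: pose=(0,1,E) → sL=24/13, sR=120/73, mL=972/949, mR=-3312/949
obs B: pose=(-7,-7,N) → sL=12/41, sR=60/169, mL=798/6929, mR=-4488/6929
sensor matrix S = [[24/13, 120/73], [12/41, 60/169]]; det S = 1146240/6575621
solve [mL_A; mL_B] = S·[w00; w01] and [mR_A; mR_B] = S·[w10; w11]:
  w00 = 1, w01 = -1/2, w10 = -1, w11 = -1

1 -1/2 -1 -1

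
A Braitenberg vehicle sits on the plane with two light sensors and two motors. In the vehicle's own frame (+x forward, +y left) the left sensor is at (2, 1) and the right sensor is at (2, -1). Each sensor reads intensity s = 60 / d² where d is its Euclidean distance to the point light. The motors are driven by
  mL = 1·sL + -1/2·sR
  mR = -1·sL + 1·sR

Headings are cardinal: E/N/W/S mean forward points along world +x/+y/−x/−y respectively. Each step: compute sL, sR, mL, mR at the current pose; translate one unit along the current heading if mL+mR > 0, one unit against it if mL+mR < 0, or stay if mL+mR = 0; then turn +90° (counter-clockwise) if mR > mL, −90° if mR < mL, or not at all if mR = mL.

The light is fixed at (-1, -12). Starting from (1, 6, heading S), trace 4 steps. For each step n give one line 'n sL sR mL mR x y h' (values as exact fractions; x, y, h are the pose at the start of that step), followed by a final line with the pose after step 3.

n=0: pose=(1,6,S); sL=12/53, sR=60/257; mL=1494/13621, mR=96/13621; mL+mR=30/257 → advance +1; mR−mL=-1398/13621 → turn -1·90°
n=1: pose=(1,5,W); sL=15/64, sR=5/27; mL=245/1728, mR=-85/1728; mL+mR=5/54 → advance +1; mR−mL=-55/288 → turn -1·90°
n=2: pose=(0,5,N); sL=60/361, sR=12/73; mL=2214/26353, mR=-48/26353; mL+mR=6/73 → advance +1; mR−mL=-2262/26353 → turn -1·90°
n=3: pose=(0,6,E); sL=6/37, sR=30/149; mL=339/5513, mR=216/5513; mL+mR=15/149 → advance +1; mR−mL=-123/5513 → turn -1·90°

0 12/53 60/257 1494/13621 96/13621 1 6 S
1 15/64 5/27 245/1728 -85/1728 1 5 W
2 60/361 12/73 2214/26353 -48/26353 0 5 N
3 6/37 30/149 339/5513 216/5513 0 6 E
final 1 6 S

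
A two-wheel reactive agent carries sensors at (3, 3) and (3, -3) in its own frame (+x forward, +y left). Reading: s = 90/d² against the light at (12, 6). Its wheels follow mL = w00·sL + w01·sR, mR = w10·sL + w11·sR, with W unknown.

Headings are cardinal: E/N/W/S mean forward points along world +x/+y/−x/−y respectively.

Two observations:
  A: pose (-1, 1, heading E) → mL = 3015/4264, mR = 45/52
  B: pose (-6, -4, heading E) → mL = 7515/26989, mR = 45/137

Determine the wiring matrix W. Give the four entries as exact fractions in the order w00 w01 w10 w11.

1/2 1/2 1 0

obs A: pose=(-1,1,E) → sL=45/52, sR=45/82, mL=3015/4264, mR=45/52
obs B: pose=(-6,-4,E) → sL=45/137, sR=45/197, mL=7515/26989, mR=45/137
sensor matrix S = [[45/52, 45/82], [45/137, 45/197]]; det S = 1002375/57540548
solve [mL_A; mL_B] = S·[w00; w01] and [mR_A; mR_B] = S·[w10; w11]:
  w00 = 1/2, w01 = 1/2, w10 = 1, w11 = 0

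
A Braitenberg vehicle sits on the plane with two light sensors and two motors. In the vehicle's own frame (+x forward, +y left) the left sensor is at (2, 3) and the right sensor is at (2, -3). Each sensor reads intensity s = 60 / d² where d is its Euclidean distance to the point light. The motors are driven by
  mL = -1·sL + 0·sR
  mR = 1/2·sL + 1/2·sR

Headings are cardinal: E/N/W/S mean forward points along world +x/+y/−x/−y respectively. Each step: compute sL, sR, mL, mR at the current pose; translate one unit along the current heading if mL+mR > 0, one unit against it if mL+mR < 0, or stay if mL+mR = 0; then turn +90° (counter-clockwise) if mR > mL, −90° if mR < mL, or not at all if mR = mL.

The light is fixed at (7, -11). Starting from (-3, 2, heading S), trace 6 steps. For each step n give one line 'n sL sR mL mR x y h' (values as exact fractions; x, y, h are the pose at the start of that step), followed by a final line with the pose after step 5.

0 6/17 6/29 -6/17 138/493 -3 2 S
1 60/353 12/37 -60/353 3228/13061 -3 3 E
2 3/20 15/73 -3/20 519/2920 -2 3 N
3 12/53 12/89 -12/53 852/4717 -2 4 W
4 30/97 6/29 -30/97 726/2813 -1 4 S
5 60/397 12/41 -60/397 3612/16277 -1 5 E
final 0 5 N

n=0: pose=(-3,2,S); sL=6/17, sR=6/29; mL=-6/17, mR=138/493; mL+mR=-36/493 → advance -1; mR−mL=312/493 → turn +1·90°
n=1: pose=(-3,3,E); sL=60/353, sR=12/37; mL=-60/353, mR=3228/13061; mL+mR=1008/13061 → advance +1; mR−mL=5448/13061 → turn +1·90°
n=2: pose=(-2,3,N); sL=3/20, sR=15/73; mL=-3/20, mR=519/2920; mL+mR=81/2920 → advance +1; mR−mL=957/2920 → turn +1·90°
n=3: pose=(-2,4,W); sL=12/53, sR=12/89; mL=-12/53, mR=852/4717; mL+mR=-216/4717 → advance -1; mR−mL=1920/4717 → turn +1·90°
n=4: pose=(-1,4,S); sL=30/97, sR=6/29; mL=-30/97, mR=726/2813; mL+mR=-144/2813 → advance -1; mR−mL=1596/2813 → turn +1·90°
n=5: pose=(-1,5,E); sL=60/397, sR=12/41; mL=-60/397, mR=3612/16277; mL+mR=1152/16277 → advance +1; mR−mL=6072/16277 → turn +1·90°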